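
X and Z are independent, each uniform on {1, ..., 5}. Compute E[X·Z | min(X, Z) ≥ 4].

P(min(X, Z) ≥ 4) = 4/25.
Summing XZ·P(x,y) over outcomes with min(X, Z) ≥ 4 gives 81/25.
E[X·Z | min(X, Z) ≥ 4] = (81/25) / (4/25) = 81/4.

81/4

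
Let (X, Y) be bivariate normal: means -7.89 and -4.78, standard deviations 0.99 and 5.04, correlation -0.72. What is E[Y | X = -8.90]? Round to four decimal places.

-1.0779

E[Y | X=x] = μ_Y + ρ(σ_Y/σ_X)(x − μ_X) for jointly normal variables.
E[Y | X=-8.90] = -4.78 + (-0.72)·(5.04/0.99)·(-8.90 − (-7.89)) = -4.78 + (-3.66545)·(-1.01) = -1.0779.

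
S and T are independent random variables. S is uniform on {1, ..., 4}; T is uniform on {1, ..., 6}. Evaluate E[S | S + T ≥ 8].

Outcomes with S + T ≥ 8: (2,6), (3,5), (3,6), (4,4), (4,5), (4,6), each with probability 1/24.
E[S | S + T ≥ 8] = (2 + 3 + 3 + 4 + 4 + 4) / 6 = 10/3.

10/3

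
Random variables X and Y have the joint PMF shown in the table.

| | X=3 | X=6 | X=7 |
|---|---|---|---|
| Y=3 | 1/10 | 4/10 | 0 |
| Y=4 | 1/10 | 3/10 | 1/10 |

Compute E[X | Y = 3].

P(Y = 3) = 1/2.
Σ X·P over the event = 3·(1/10) + 6·(4/10) = 27/10.
E[X | Y = 3] = (27/10) / (1/2) = 27/5.

27/5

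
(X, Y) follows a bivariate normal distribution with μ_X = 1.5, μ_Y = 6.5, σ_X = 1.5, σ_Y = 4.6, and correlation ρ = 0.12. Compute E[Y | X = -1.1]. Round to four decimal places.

5.5432

E[Y | X=x] = μ_Y + ρ(σ_Y/σ_X)(x − μ_X) for jointly normal variables.
E[Y | X=-1.1] = 6.5 + (0.12)·(4.6/1.5)·(-1.1 − (1.5)) = 6.5 + (0.368)·(-2.6) = 5.5432.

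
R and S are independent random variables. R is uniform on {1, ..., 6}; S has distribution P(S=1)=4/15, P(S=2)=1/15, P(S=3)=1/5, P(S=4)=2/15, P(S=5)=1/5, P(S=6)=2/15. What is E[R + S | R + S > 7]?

327/35

P(R + S > 7) = 7/18.
Summing (R+S)·P(x,y) over outcomes with R + S > 7 gives 109/30.
E[R + S | R + S > 7] = (109/30) / (7/18) = 327/35.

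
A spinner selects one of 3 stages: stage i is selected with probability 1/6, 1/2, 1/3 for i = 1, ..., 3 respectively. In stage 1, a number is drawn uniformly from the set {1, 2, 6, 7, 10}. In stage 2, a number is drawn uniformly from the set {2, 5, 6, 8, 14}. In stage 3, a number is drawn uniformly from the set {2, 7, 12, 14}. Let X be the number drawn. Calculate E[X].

E[X | stage 1] = (1+2+6+7+10)/5 = 26/5.
E[X | stage 2] = (2+5+6+8+14)/5 = 7.
E[X | stage 3] = (2+7+12+14)/4 = 35/4.
By the law of total expectation,
E[X] = (1/6)·(26/5) + (1/2)·(7) + (1/3)·(35/4) = 437/60.

437/60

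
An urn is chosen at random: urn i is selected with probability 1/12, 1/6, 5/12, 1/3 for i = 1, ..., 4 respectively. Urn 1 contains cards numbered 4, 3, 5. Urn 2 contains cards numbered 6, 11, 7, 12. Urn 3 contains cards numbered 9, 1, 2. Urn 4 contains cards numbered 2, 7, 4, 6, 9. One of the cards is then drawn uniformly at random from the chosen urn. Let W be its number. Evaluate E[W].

161/30

E[W | urn 1] = (4+3+5)/3 = 4.
E[W | urn 2] = (6+11+7+12)/4 = 9.
E[W | urn 3] = (9+1+2)/3 = 4.
E[W | urn 4] = (2+7+4+6+9)/5 = 28/5.
By the law of total expectation,
E[W] = (1/12)·(4) + (1/6)·(9) + (5/12)·(4) + (1/3)·(28/5) = 161/30.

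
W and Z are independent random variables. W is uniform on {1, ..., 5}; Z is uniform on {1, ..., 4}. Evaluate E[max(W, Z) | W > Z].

4

Outcomes with W > Z: (2,1), (3,1), (3,2), (4,1), (4,2), (4,3), (5,1), (5,2), (5,3), (5,4), each with probability 1/20.
E[max(W, Z) | W > Z] = (2 + 3 + 3 + 4 + 4 + 4 + 5 + 5 + 5 + 5) / 10 = 4.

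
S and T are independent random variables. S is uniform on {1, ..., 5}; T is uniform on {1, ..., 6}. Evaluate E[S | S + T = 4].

2

Outcomes with S + T = 4: (1,3), (2,2), (3,1), each with probability 1/30.
E[S | S + T = 4] = (1 + 2 + 3) / 3 = 2.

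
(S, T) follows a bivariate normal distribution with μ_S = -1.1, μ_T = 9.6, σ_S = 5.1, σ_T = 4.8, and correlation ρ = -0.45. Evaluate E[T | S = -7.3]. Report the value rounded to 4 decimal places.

The regression of T on S has slope ρ·σ_T/σ_S and passes through (μ_S, μ_T).
E[T | S=-7.3] = 9.6 + (-0.45)·(4.8/5.1)·(-7.3 − (-1.1)) = 9.6 + (-0.42353)·(-6.2) = 12.2259.

12.2259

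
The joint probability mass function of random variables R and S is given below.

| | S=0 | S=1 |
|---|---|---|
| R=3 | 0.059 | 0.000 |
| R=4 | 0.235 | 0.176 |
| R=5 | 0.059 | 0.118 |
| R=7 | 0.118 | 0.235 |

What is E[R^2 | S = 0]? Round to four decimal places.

P(S = 0) = 0.471.
Σ R^2·P over the event = 9·(0.059) + 16·(0.235) + 25·(0.059) + 49·(0.118) = 11.548.
E[R^2 | S = 0] = (11.548) / (0.471) = 24.5180.

24.5180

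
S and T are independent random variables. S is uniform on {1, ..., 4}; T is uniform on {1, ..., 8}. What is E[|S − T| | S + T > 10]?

P(S + T > 10) = 3/32.
Summing |S−T|·P(x,y) over outcomes with S + T > 10 gives 3/8.
E[|S − T| | S + T > 10] = (3/8) / (3/32) = 4.

4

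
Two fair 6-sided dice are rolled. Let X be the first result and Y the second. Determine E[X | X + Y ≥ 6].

53/13

P(X + Y ≥ 6) = 13/18.
Summing X·P(x,y) over outcomes with X + Y ≥ 6 gives 53/18.
E[X | X + Y ≥ 6] = (53/18) / (13/18) = 53/13.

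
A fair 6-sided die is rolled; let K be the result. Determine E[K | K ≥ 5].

Given K ≥ 5, K is equally likely to be any of {5, 6}.
E[K | K ≥ 5] = (5 + 6) / 2 = 11/2.

11/2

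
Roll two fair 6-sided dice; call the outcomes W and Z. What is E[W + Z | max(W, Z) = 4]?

44/7

P(max(W, Z) = 4) = 7/36.
Summing (W+Z)·P(x,y) over outcomes with max(W, Z) = 4 gives 11/9.
E[W + Z | max(W, Z) = 4] = (11/9) / (7/36) = 44/7.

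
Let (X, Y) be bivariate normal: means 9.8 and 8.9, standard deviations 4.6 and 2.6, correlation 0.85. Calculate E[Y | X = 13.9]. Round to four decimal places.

10.8698

For a bivariate normal, E[Y | X=x] = μ_Y + ρ·(σ_Y/σ_X)·(x − μ_X).
E[Y | X=13.9] = 8.9 + (0.85)·(2.6/4.6)·(13.9 − (9.8)) = 8.9 + (0.48043)·(4.1) = 10.8698.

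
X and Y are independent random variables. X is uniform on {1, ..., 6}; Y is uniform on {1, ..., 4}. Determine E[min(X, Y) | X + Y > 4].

43/18

P(X + Y > 4) = 3/4.
Summing min(X,Y)·P(x,y) over outcomes with X + Y > 4 gives 43/24.
E[min(X, Y) | X + Y > 4] = (43/24) / (3/4) = 43/18.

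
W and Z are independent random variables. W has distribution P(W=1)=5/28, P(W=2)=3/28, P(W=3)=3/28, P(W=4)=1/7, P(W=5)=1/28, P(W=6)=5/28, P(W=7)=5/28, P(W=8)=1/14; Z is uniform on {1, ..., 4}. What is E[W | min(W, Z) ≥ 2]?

P(min(W, Z) ≥ 2) = 69/112.
Summing W·P(x,y) over outcomes with min(W, Z) ≥ 2 gives 351/112.
E[W | min(W, Z) ≥ 2] = (351/112) / (69/112) = 117/23.

117/23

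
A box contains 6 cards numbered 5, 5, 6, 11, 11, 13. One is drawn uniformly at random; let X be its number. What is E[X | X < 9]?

16/3

P(X < 9) = 1/2.
Σ over the event: 5·1/3 + 6·1/6 = 8/3.
E[X | X < 9] = (8/3) / (1/2) = 16/3.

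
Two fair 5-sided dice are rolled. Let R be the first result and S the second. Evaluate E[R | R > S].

Outcomes with R > S: (2,1), (3,1), (3,2), (4,1), (4,2), (4,3), (5,1), (5,2), (5,3), (5,4), each with probability 1/25.
E[R | R > S] = (2 + 3 + 3 + 4 + 4 + 4 + 5 + 5 + 5 + 5) / 10 = 4.

4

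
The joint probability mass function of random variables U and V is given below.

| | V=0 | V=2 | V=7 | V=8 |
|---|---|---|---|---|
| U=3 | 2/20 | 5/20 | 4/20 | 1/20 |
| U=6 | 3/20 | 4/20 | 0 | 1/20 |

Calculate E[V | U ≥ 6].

2

P(U ≥ 6) = 2/5.
Σ V·P over the event = 0·(3/20) + 2·(4/20) + 8·(1/20) = 4/5.
E[V | U ≥ 6] = (4/5) / (2/5) = 2.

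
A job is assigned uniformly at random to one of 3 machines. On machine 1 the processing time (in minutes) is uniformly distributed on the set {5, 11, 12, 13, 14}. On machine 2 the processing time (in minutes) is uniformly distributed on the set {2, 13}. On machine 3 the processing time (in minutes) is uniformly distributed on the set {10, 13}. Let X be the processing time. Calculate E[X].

E[X | machine 1] = (5+11+12+13+14)/5 = 11.
E[X | machine 2] = (2+13)/2 = 15/2.
E[X | machine 3] = (10+13)/2 = 23/2.
By the law of total expectation,
E[X] = (1/3)·(11) + (1/3)·(15/2) + (1/3)·(23/2) = 10.

10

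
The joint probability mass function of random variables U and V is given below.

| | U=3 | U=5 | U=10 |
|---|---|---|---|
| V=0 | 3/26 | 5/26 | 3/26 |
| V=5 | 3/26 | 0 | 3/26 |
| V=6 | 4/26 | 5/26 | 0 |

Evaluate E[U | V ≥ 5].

76/15

P(V ≥ 5) = 15/26.
Σ U·P over the event = 3·(3/26) + 3·(4/26) + 5·(5/26) + 10·(3/26) = 38/13.
E[U | V ≥ 5] = (38/13) / (15/26) = 76/15.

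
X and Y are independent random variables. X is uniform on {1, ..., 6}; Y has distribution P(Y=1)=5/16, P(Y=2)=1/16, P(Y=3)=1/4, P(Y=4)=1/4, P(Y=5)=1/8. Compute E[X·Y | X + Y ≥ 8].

564/29

P(X + Y ≥ 8) = 29/96.
Summing XY·P(x,y) over outcomes with X + Y ≥ 8 gives 47/8.
E[X·Y | X + Y ≥ 8] = (47/8) / (29/96) = 564/29.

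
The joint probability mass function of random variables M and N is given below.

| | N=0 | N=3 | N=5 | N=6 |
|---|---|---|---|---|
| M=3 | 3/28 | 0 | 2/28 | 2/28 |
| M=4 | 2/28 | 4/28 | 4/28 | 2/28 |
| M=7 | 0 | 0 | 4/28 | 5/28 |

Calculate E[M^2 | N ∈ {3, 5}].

P(N ∈ {3, 5}) = 1/2.
Σ M^2·P over the event = 9·(2/28) + 16·(4/28) + 16·(4/28) + 49·(4/28) = 171/14.
E[M^2 | N ∈ {3, 5}] = (171/14) / (1/2) = 171/7.

171/7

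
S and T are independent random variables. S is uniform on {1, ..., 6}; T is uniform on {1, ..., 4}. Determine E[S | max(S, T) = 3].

12/5

Outcomes with max(S, T) = 3: (1,3), (2,3), (3,1), (3,2), (3,3), each with probability 1/24.
E[S | max(S, T) = 3] = (1 + 2 + 3 + 3 + 3) / 5 = 12/5.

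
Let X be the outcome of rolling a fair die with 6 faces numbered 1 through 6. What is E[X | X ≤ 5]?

Given X ≤ 5, X is equally likely to be any of {1, 2, 3, 4, 5}.
E[X | X ≤ 5] = (1 + 2 + 3 + 4 + 5) / 5 = 3.

3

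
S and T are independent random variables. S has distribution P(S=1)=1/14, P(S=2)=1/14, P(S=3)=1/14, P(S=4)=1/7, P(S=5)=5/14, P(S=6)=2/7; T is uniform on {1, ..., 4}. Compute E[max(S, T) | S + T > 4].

249/50

P(S + T > 4) = 25/28.
Summing max(S,T)·P(x,y) over outcomes with S + T > 4 gives 249/56.
E[max(S, T) | S + T > 4] = (249/56) / (25/28) = 249/50.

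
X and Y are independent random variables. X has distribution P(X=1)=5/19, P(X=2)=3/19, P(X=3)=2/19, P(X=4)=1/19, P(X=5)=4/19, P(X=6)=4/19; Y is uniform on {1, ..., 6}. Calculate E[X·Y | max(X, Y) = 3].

P(max(X, Y) = 3) = 7/57.
Summing XY·P(x,y) over outcomes with max(X, Y) = 3 gives 23/38.
E[X·Y | max(X, Y) = 3] = (23/38) / (7/57) = 69/14.

69/14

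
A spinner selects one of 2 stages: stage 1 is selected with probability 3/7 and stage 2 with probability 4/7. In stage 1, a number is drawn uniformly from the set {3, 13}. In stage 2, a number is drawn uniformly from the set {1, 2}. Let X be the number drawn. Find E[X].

E[X | stage 1] = (3+13)/2 = 8.
E[X | stage 2] = (1+2)/2 = 3/2.
E[X] = (3/7)·(8) + (4/7)·(3/2) = 30/7.

30/7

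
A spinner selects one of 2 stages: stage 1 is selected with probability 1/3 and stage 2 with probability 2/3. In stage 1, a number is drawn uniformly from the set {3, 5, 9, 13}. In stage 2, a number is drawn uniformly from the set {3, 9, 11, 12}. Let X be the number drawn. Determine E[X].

E[X | stage 1] = (3+5+9+13)/4 = 15/2.
E[X | stage 2] = (3+9+11+12)/4 = 35/4.
By the law of total expectation,
E[X] = (1/3)·(15/2) + (2/3)·(35/4) = 25/3.

25/3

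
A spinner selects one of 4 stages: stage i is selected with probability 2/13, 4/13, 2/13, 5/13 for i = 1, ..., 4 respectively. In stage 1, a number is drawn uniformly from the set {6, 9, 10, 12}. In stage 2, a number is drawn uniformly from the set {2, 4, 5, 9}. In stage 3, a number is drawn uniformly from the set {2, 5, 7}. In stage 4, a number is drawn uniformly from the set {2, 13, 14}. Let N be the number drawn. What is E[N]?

577/78

E[N | stage 1] = (6+9+10+12)/4 = 37/4.
E[N | stage 2] = (2+4+5+9)/4 = 5.
E[N | stage 3] = (2+5+7)/3 = 14/3.
E[N | stage 4] = (2+13+14)/3 = 29/3.
E[N] = (2/13)·(37/4) + (4/13)·(5) + (2/13)·(14/3) + (5/13)·(29/3) = 577/78.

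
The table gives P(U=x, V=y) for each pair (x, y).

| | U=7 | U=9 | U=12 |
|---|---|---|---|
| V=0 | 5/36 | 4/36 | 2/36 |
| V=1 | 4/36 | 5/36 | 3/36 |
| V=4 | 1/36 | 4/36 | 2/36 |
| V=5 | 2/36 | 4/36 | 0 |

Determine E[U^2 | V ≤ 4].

P(V ≤ 4) = 5/6.
Summing U^2·P(U=x,V=y) over the conditioning event gives 2551/36.
E[U^2 | V ≤ 4] = (2551/36) / (5/6) = 2551/30.

2551/30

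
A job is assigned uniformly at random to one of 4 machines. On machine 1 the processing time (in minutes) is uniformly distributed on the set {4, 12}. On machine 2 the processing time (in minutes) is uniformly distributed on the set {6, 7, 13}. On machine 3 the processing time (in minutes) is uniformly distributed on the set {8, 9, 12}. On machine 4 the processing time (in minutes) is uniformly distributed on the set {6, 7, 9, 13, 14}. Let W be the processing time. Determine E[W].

E[W | machine 1] = (4+12)/2 = 8.
E[W | machine 2] = (6+7+13)/3 = 26/3.
E[W | machine 3] = (8+9+12)/3 = 29/3.
E[W | machine 4] = (6+7+9+13+14)/5 = 49/5.
E[W] = (1/4)·(8) + (1/4)·(26/3) + (1/4)·(29/3) + (1/4)·(49/5) = 271/30.

271/30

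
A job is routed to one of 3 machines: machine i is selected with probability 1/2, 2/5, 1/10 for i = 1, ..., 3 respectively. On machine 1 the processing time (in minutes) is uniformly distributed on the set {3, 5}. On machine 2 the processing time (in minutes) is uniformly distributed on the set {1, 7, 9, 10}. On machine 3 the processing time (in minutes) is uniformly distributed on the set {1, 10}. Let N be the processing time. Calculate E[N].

E[N | machine 1] = (3+5)/2 = 4.
E[N | machine 2] = (1+7+9+10)/4 = 27/4.
E[N | machine 3] = (1+10)/2 = 11/2.
By the law of total expectation,
E[N] = (1/2)·(4) + (2/5)·(27/4) + (1/10)·(11/2) = 21/4.

21/4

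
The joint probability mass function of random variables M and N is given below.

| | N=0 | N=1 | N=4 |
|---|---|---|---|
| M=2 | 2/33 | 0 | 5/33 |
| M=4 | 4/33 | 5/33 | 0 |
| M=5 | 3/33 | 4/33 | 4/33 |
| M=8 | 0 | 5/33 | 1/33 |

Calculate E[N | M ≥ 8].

P(M ≥ 8) = 2/11.
Σ N·P over the event = 1·(5/33) + 4·(1/33) = 3/11.
E[N | M ≥ 8] = (3/11) / (2/11) = 3/2.

3/2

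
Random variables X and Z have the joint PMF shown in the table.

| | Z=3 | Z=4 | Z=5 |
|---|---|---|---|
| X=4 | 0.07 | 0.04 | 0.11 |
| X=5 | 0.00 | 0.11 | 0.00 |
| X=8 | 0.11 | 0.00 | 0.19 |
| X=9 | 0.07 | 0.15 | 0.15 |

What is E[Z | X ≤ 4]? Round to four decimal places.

P(X ≤ 4) = 0.22.
Σ Z·P over the event = 3·(0.07) + 4·(0.04) + 5·(0.11) = 0.92.
E[Z | X ≤ 4] = (0.92) / (0.22) = 4.1818.

4.1818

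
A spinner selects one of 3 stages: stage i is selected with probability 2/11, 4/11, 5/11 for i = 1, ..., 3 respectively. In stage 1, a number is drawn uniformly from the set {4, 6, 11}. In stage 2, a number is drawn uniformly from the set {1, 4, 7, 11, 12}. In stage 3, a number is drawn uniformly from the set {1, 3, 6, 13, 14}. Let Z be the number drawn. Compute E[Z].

E[Z | stage 1] = (4+6+11)/3 = 7.
E[Z | stage 2] = (1+4+7+11+12)/5 = 7.
E[Z | stage 3] = (1+3+6+13+14)/5 = 37/5.
By the law of total expectation,
E[Z] = (2/11)·(7) + (4/11)·(7) + (5/11)·(37/5) = 79/11.

79/11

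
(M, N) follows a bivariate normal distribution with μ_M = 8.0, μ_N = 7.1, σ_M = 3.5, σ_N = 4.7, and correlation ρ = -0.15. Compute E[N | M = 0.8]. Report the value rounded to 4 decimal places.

For a bivariate normal, E[N | M=x] = μ_N + ρ·(σ_N/σ_M)·(x − μ_M).
E[N | M=0.8] = 7.1 + (-0.15)·(4.7/3.5)·(0.8 − (8.0)) = 7.1 + (-0.20143)·(-7.2) = 8.5503.

8.5503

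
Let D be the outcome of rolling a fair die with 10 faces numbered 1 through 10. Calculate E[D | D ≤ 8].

Given D ≤ 8, D is equally likely to be any of {1, 2, 3, 4, 5, 6, 7, 8}.
E[D | D ≤ 8] = (1 + 2 + 3 + 4 + 5 + 6 + 7 + 8) / 8 = 9/2.

9/2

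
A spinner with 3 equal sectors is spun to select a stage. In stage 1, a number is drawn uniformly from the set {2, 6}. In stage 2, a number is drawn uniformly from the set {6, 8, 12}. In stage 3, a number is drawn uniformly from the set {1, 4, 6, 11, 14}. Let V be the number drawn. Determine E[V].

298/45

E[V | stage 1] = (2+6)/2 = 4.
E[V | stage 2] = (6+8+12)/3 = 26/3.
E[V | stage 3] = (1+4+6+11+14)/5 = 36/5.
By the law of total expectation,
E[V] = (1/3)·(4) + (1/3)·(26/3) + (1/3)·(36/5) = 298/45.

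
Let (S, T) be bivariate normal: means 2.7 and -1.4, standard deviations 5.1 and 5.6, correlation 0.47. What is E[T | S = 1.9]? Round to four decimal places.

-1.8129

The regression of T on S has slope ρ·σ_T/σ_S and passes through (μ_S, μ_T).
E[T | S=1.9] = -1.4 + (0.47)·(5.6/5.1)·(1.9 − (2.7)) = -1.4 + (0.51608)·(-0.8) = -1.8129.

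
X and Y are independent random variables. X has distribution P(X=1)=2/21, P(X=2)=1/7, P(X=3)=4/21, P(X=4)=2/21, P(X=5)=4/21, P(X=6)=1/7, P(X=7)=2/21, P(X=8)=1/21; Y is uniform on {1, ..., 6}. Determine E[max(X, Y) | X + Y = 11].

P(X + Y = 11) = 5/63.
Summing max(X,Y)·P(x,y) over outcomes with X + Y = 11 gives 32/63.
E[max(X, Y) | X + Y = 11] = (32/63) / (5/63) = 32/5.

32/5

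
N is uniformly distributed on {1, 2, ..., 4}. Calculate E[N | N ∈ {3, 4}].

7/2

P(N ∈ {3, 4}) = 1/2.
Σ over the event: 3·1/4 + 4·1/4 = 7/4.
E[N | N ∈ {3, 4}] = (7/4) / (1/2) = 7/2.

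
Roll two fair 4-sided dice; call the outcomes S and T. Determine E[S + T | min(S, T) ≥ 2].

Outcomes with min(S, T) ≥ 2: (2,2), (2,3), (2,4), (3,2), (3,3), (3,4), (4,2), (4,3), (4,4), each with probability 1/16.
E[S + T | min(S, T) ≥ 2] = (4 + 5 + 6 + 5 + 6 + 7 + 6 + 7 + 8) / 9 = 6.

6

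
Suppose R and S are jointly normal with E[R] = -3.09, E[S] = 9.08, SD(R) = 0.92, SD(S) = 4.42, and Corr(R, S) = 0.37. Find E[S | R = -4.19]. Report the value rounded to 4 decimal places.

7.1246

E[S | R=x] = μ_S + ρ(σ_S/σ_R)(x − μ_R) for jointly normal variables.
E[S | R=-4.19] = 9.08 + (0.37)·(4.42/0.92)·(-4.19 − (-3.09)) = 9.08 + (1.7776)·(-1.1) = 7.1246.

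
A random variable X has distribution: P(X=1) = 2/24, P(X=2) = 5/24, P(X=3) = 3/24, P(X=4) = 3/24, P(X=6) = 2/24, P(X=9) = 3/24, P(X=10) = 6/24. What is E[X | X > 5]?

9

P(X > 5) = 11/24.
Σ over the event: 6·1/12 + 9·1/8 + 10·1/4 = 33/8.
E[X | X > 5] = (33/8) / (11/24) = 9.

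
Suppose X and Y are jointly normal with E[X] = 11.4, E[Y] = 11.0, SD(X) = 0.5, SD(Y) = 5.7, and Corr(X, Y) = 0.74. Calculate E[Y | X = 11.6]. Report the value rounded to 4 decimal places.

12.6872

The regression of Y on X has slope ρ·σ_Y/σ_X and passes through (μ_X, μ_Y).
E[Y | X=11.6] = 11.0 + (0.74)·(5.7/0.5)·(11.6 − (11.4)) = 11.0 + (8.436)·(0.2) = 12.6872.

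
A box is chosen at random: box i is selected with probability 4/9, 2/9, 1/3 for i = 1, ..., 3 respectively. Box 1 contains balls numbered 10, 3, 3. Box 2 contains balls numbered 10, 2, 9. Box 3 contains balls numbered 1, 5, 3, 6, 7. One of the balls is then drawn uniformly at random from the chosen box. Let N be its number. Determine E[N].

728/135

E[N | box 1] = (10+3+3)/3 = 16/3.
E[N | box 2] = (10+2+9)/3 = 7.
E[N | box 3] = (1+5+3+6+7)/5 = 22/5.
By the law of total expectation,
E[N] = (4/9)·(16/3) + (2/9)·(7) + (1/3)·(22/5) = 728/135.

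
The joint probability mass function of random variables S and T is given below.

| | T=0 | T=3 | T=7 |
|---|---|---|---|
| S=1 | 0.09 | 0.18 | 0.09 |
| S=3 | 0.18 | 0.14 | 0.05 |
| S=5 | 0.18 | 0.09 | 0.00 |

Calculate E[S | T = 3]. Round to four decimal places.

2.5610

P(T = 3) = 0.41.
Σ S·P over the event = 1·(0.18) + 3·(0.14) + 5·(0.09) = 1.05.
E[S | T = 3] = (1.05) / (0.41) = 2.5610.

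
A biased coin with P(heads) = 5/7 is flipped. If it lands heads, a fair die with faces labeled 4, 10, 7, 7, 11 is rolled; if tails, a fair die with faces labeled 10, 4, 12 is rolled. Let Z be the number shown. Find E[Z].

169/21

E[Z | heads] = (4+10+7+7+11)/5 = 39/5.
E[Z | tails] = (10+4+12)/3 = 26/3.
E[Z] = (5/7)·(39/5) + (2/7)·(26/3) = 169/21.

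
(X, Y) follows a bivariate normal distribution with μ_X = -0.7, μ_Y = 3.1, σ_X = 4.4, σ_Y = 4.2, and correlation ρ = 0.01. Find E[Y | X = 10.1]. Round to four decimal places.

E[Y | X=x] = μ_Y + ρ(σ_Y/σ_X)(x − μ_X) for jointly normal variables.
E[Y | X=10.1] = 3.1 + (0.01)·(4.2/4.4)·(10.1 − (-0.7)) = 3.1 + (0.0095455)·(10.8) = 3.2031.

3.2031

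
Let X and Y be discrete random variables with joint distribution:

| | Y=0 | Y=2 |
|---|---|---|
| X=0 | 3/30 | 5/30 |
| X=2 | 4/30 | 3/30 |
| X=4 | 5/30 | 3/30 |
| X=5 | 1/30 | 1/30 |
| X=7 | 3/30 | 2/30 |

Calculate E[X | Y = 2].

P(Y = 2) = 7/15.
Σ X·P over the event = 0·(5/30) + 2·(3/30) + 4·(3/30) + 5·(1/30) + 7·(2/30) = 37/30.
E[X | Y = 2] = (37/30) / (7/15) = 37/14.

37/14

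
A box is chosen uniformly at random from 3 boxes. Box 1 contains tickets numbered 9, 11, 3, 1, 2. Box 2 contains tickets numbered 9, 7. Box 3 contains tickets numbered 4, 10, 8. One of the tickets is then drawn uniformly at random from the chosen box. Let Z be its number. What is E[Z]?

E[Z | box 1] = (9+11+3+1+2)/5 = 26/5.
E[Z | box 2] = (9+7)/2 = 8.
E[Z | box 3] = (4+10+8)/3 = 22/3.
E[Z] = (1/3)·(26/5) + (1/3)·(8) + (1/3)·(22/3) = 308/45.

308/45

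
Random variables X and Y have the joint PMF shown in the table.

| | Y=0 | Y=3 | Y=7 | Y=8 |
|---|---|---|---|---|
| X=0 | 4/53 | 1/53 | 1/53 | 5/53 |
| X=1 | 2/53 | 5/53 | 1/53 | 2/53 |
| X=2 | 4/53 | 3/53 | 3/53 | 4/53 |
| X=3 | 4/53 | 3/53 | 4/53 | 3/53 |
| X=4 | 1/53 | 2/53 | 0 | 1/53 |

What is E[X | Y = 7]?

P(Y = 7) = 9/53.
Summing X·P(X=x,Y=y) over the conditioning event gives 19/53.
E[X | Y = 7] = (19/53) / (9/53) = 19/9.

19/9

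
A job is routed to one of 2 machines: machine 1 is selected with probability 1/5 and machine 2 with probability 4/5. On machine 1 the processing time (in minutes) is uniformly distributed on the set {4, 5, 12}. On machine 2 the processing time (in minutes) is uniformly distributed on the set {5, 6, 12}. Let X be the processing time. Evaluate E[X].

113/15

E[X | machine 1] = (4+5+12)/3 = 7.
E[X | machine 2] = (5+6+12)/3 = 23/3.
E[X] = (1/5)·(7) + (4/5)·(23/3) = 113/15.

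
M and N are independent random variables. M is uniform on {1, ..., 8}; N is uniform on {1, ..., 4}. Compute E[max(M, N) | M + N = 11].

Outcomes with M + N = 11: (7,4), (8,3), each with probability 1/32.
E[max(M, N) | M + N = 11] = (7 + 8) / 2 = 15/2.

15/2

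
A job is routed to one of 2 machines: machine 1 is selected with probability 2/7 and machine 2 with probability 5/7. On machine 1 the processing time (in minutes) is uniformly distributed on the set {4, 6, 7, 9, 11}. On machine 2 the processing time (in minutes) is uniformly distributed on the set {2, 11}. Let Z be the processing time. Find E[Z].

473/70

E[Z | machine 1] = (4+6+7+9+11)/5 = 37/5.
E[Z | machine 2] = (2+11)/2 = 13/2.
By the law of total expectation,
E[Z] = (2/7)·(37/5) + (5/7)·(13/2) = 473/70.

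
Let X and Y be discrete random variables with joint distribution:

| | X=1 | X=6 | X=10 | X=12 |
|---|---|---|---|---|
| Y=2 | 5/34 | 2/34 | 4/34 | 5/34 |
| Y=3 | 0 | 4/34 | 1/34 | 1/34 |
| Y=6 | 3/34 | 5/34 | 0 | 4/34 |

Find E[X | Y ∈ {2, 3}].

163/22

P(Y ∈ {2, 3}) = 11/17.
Σ X·P over the event = 1·(5/34) + 6·(2/34) + 6·(4/34) + 10·(4/34) + 10·(1/34) + 12·(5/34) + 12·(1/34) = 163/34.
E[X | Y ∈ {2, 3}] = (163/34) / (11/17) = 163/22.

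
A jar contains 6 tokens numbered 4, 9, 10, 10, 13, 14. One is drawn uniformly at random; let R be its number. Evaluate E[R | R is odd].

P(R is odd) = 1/3.
Σ over the event: 9·1/6 + 13·1/6 = 11/3.
E[R | R is odd] = (11/3) / (1/3) = 11.

11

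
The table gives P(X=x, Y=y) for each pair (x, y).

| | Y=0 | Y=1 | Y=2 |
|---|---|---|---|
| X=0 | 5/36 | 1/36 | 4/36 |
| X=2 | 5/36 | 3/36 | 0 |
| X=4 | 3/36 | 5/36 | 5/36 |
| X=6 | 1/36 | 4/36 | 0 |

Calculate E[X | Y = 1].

P(Y = 1) = 13/36.
Summing X·P(X=x,Y=y) over the conditioning event gives 25/18.
E[X | Y = 1] = (25/18) / (13/36) = 50/13.

50/13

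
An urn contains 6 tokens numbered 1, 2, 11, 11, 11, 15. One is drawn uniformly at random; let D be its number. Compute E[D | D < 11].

3/2

P(D < 11) = 1/3.
Σ over the event: 1·1/6 + 2·1/6 = 1/2.
E[D | D < 11] = (1/2) / (1/3) = 3/2.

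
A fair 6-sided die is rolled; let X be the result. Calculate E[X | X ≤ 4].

5/2

Given X ≤ 4, X is equally likely to be any of {1, 2, 3, 4}.
E[X | X ≤ 4] = (1 + 2 + 3 + 4) / 4 = 5/2.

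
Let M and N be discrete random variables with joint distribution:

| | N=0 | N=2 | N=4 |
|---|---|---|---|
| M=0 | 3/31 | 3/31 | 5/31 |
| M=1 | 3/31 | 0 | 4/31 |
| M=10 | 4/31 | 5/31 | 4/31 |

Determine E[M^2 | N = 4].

404/13

P(N = 4) = 13/31.
Σ M^2·P over the event = 0·(5/31) + 1·(4/31) + 100·(4/31) = 404/31.
E[M^2 | N = 4] = (404/31) / (13/31) = 404/13.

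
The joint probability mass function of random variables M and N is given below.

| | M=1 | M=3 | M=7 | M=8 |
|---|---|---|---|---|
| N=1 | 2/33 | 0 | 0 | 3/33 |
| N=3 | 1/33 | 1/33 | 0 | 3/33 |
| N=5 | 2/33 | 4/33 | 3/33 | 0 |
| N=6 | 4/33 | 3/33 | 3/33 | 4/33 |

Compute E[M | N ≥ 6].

33/7

P(N ≥ 6) = 14/33.
Summing M·P(M=x,N=y) over the conditioning event gives 2.
E[M | N ≥ 6] = (2) / (14/33) = 33/7.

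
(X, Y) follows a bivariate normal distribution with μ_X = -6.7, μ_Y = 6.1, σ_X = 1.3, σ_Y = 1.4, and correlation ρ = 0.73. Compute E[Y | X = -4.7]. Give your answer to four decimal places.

7.6723

The regression of Y on X has slope ρ·σ_Y/σ_X and passes through (μ_X, μ_Y).
E[Y | X=-4.7] = 6.1 + (0.73)·(1.4/1.3)·(-4.7 − (-6.7)) = 6.1 + (0.78615)·(2) = 7.6723.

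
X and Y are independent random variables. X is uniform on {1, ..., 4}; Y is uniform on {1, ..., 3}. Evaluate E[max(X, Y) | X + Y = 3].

2

P(X + Y = 3) = 1/6.
Summing max(X,Y)·P(x,y) over outcomes with X + Y = 3 gives 1/3.
E[max(X, Y) | X + Y = 3] = (1/3) / (1/6) = 2.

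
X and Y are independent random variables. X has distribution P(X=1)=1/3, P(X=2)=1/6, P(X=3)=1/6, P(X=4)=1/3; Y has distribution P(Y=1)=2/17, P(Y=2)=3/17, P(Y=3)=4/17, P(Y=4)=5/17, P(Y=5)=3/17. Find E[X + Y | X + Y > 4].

P(X + Y > 4) = 77/102.
Summing (X+Y)·P(x,y) over outcomes with X + Y > 4 gives 167/34.
E[X + Y | X + Y > 4] = (167/34) / (77/102) = 501/77.

501/77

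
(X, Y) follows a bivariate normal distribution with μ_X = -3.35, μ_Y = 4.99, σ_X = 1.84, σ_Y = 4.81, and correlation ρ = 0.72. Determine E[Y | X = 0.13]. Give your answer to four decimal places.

For a bivariate normal, E[Y | X=x] = μ_Y + ρ·(σ_Y/σ_X)·(x − μ_X).
E[Y | X=0.13] = 4.99 + (0.72)·(4.81/1.84)·(0.13 − (-3.35)) = 4.99 + (1.88217)·(3.48) = 11.5400.

11.5400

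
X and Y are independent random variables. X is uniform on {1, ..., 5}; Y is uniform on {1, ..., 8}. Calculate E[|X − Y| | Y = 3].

6/5

Outcomes with Y = 3: (1,3), (2,3), (3,3), (4,3), (5,3), each with probability 1/40.
E[|X − Y| | Y = 3] = (2 + 1 + 0 + 1 + 2) / 5 = 6/5.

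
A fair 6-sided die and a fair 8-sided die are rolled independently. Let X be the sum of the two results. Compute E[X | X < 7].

P(X < 7) = 5/16.
Σ over the event: 2·1/48 + 3·1/24 + 4·1/16 + 5·1/12 + 6·5/48 = 35/24.
E[X | X < 7] = (35/24) / (5/16) = 14/3.

14/3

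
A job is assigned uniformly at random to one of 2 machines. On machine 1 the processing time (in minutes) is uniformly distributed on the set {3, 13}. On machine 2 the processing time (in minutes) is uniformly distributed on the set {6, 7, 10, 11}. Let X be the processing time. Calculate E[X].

E[X | machine 1] = (3+13)/2 = 8.
E[X | machine 2] = (6+7+10+11)/4 = 17/2.
By the law of total expectation,
E[X] = (1/2)·(8) + (1/2)·(17/2) = 33/4.

33/4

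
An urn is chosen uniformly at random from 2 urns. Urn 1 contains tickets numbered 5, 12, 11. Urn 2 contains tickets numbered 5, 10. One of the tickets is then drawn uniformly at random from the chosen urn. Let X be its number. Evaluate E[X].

101/12

E[X | urn 1] = (5+12+11)/3 = 28/3.
E[X | urn 2] = (5+10)/2 = 15/2.
By the law of total expectation,
E[X] = (1/2)·(28/3) + (1/2)·(15/2) = 101/12.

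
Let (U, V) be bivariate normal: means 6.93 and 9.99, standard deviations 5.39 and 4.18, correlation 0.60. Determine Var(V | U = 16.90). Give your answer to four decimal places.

Var(V | U=x) = (1 − ρ²)·σ_V².
Var(V | U=16.90) = (4.18)²·(1 − (0.60)²) = 17.4724·0.64 = 11.1823.

11.1823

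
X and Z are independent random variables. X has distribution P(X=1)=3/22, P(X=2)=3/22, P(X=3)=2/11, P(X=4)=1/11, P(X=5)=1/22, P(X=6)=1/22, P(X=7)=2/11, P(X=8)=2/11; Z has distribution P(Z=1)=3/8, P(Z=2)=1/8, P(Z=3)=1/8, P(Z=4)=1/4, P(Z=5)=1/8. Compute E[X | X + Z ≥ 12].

P(X + Z ≥ 12) = 1/11.
Summing X·P(x,y) over outcomes with X + Z ≥ 12 gives 31/44.
E[X | X + Z ≥ 12] = (31/44) / (1/11) = 31/4.

31/4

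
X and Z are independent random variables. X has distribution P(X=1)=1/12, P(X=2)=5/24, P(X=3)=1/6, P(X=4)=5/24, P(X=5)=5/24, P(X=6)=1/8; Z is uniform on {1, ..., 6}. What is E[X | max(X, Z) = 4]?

P(max(X, Z) = 4) = 31/144.
Summing X·P(x,y) over outcomes with max(X, Z) = 4 gives 13/18.
E[X | max(X, Z) = 4] = (13/18) / (31/144) = 104/31.

104/31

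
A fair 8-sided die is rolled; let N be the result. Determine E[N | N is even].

5

Given N is even, N is equally likely to be any of {2, 4, 6, 8}.
E[N | N is even] = (2 + 4 + 6 + 8) / 4 = 5.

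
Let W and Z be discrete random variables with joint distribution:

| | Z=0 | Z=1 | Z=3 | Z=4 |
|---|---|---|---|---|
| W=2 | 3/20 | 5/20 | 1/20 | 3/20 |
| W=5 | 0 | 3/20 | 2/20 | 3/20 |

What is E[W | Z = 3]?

4

P(Z = 3) = 3/20.
Σ W·P over the event = 2·(1/20) + 5·(2/20) = 3/5.
E[W | Z = 3] = (3/5) / (3/20) = 4.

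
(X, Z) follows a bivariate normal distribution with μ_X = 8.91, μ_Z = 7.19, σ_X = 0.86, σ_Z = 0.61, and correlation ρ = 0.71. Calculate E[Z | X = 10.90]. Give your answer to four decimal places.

8.1922

The regression of Z on X has slope ρ·σ_Z/σ_X and passes through (μ_X, μ_Z).
E[Z | X=10.90] = 7.19 + (0.71)·(0.61/0.86)·(10.90 − (8.91)) = 7.19 + (0.5036)·(1.99) = 8.1922.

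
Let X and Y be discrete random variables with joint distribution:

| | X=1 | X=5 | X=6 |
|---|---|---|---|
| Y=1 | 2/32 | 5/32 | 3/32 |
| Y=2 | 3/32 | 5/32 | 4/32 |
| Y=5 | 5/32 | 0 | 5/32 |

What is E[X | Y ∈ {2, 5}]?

P(Y ∈ {2, 5}) = 11/16.
Σ X·P over the event = 1·(3/32) + 1·(5/32) + 5·(5/32) + 6·(4/32) + 6·(5/32) = 87/32.
E[X | Y ∈ {2, 5}] = (87/32) / (11/16) = 87/22.

87/22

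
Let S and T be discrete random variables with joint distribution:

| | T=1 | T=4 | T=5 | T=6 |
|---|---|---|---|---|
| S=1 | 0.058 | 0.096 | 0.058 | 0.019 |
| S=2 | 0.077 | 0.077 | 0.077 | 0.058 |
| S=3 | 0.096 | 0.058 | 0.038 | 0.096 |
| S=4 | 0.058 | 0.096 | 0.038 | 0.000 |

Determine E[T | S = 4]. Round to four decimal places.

3.2917

P(S = 4) = 0.192.
Σ T·P over the event = 1·(0.058) + 4·(0.096) + 5·(0.038) = 0.632.
E[T | S = 4] = (0.632) / (0.192) = 3.2917.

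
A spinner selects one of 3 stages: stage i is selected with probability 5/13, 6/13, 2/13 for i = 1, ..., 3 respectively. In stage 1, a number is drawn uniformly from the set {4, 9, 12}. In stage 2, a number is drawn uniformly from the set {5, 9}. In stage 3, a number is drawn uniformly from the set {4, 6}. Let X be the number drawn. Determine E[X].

E[X | stage 1] = (4+9+12)/3 = 25/3.
E[X | stage 2] = (5+9)/2 = 7.
E[X | stage 3] = (4+6)/2 = 5.
E[X] = (5/13)·(25/3) + (6/13)·(7) + (2/13)·(5) = 281/39.

281/39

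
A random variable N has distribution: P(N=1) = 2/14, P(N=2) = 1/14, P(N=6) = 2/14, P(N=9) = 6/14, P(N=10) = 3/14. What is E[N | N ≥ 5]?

P(N ≥ 5) = 11/14.
Σ over the event: 6·1/7 + 9·3/7 + 10·3/14 = 48/7.
E[N | N ≥ 5] = (48/7) / (11/14) = 96/11.

96/11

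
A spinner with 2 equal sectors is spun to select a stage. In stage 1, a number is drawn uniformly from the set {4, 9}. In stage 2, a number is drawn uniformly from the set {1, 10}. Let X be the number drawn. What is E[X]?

6

E[X | stage 1] = (4+9)/2 = 13/2.
E[X | stage 2] = (1+10)/2 = 11/2.
By the law of total expectation,
E[X] = (1/2)·(13/2) + (1/2)·(11/2) = 6.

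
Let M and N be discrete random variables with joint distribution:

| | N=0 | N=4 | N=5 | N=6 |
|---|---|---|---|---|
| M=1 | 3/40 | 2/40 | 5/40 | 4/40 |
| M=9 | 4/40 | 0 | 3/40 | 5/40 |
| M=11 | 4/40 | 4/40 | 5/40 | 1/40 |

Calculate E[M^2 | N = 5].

P(N = 5) = 13/40.
Σ M^2·P over the event = 1·(5/40) + 81·(3/40) + 121·(5/40) = 853/40.
E[M^2 | N = 5] = (853/40) / (13/40) = 853/13.

853/13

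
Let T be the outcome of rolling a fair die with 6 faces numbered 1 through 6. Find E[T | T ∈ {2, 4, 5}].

P(T ∈ {2, 4, 5}) = 1/2.
Σ over the event: 2·1/6 + 4·1/6 + 5·1/6 = 11/6.
E[T | T ∈ {2, 4, 5}] = (11/6) / (1/2) = 11/3.

11/3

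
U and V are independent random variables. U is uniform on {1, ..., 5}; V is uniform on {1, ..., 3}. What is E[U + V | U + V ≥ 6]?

20/3

Outcomes with U + V ≥ 6: (3,3), (4,2), (4,3), (5,1), (5,2), (5,3), each with probability 1/15.
E[U + V | U + V ≥ 6] = (6 + 6 + 7 + 6 + 7 + 8) / 6 = 20/3.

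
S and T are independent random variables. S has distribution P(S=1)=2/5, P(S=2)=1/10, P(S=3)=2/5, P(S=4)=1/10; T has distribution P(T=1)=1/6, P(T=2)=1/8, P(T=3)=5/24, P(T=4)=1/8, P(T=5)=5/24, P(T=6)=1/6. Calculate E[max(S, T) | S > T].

P(S > T) = 11/60.
Summing max(S,T)·P(x,y) over outcomes with S > T gives 7/12.
E[max(S, T) | S > T] = (7/12) / (11/60) = 35/11.

35/11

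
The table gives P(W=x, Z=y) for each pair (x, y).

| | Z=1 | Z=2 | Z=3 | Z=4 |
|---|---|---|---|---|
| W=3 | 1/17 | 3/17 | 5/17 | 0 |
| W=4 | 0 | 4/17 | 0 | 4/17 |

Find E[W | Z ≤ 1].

P(Z ≤ 1) = 1/17.
Σ W·P over the event = 3·(1/17) = 3/17.
E[W | Z ≤ 1] = (3/17) / (1/17) = 3.

3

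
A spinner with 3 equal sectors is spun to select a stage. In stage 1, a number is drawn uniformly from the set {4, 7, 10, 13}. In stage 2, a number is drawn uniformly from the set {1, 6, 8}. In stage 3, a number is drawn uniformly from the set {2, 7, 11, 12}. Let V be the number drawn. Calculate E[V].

43/6

E[V | stage 1] = (4+7+10+13)/4 = 17/2.
E[V | stage 2] = (1+6+8)/3 = 5.
E[V | stage 3] = (2+7+11+12)/4 = 8.
By the law of total expectation,
E[V] = (1/3)·(17/2) + (1/3)·(5) + (1/3)·(8) = 43/6.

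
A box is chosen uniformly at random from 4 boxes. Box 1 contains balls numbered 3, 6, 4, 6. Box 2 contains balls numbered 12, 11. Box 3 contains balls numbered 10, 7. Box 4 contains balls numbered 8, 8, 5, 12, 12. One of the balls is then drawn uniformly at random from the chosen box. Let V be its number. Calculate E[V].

135/16

E[V | box 1] = (3+6+4+6)/4 = 19/4.
E[V | box 2] = (12+11)/2 = 23/2.
E[V | box 3] = (10+7)/2 = 17/2.
E[V | box 4] = (8+8+5+12+12)/5 = 9.
E[V] = (1/4)·(19/4) + (1/4)·(23/2) + (1/4)·(17/2) + (1/4)·(9) = 135/16.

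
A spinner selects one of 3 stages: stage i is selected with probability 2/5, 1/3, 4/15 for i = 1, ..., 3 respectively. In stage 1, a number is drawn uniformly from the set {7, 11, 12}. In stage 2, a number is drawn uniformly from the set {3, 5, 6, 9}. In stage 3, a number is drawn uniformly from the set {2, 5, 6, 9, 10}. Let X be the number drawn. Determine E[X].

2287/300

E[X | stage 1] = (7+11+12)/3 = 10.
E[X | stage 2] = (3+5+6+9)/4 = 23/4.
E[X | stage 3] = (2+5+6+9+10)/5 = 32/5.
By the law of total expectation,
E[X] = (2/5)·(10) + (1/3)·(23/4) + (4/15)·(32/5) = 2287/300.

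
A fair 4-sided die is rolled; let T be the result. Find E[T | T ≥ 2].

Given T ≥ 2, T is equally likely to be any of {2, 3, 4}.
E[T | T ≥ 2] = (2 + 3 + 4) / 3 = 3.

3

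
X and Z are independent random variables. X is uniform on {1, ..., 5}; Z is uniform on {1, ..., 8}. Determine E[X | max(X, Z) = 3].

12/5

P(max(X, Z) = 3) = 1/8.
Summing X·P(x,y) over outcomes with max(X, Z) = 3 gives 3/10.
E[X | max(X, Z) = 3] = (3/10) / (1/8) = 12/5.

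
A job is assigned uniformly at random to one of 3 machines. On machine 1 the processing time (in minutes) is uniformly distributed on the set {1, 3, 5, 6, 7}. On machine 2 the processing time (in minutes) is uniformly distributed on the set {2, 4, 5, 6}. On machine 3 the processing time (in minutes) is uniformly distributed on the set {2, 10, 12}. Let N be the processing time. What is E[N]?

E[N | machine 1] = (1+3+5+6+7)/5 = 22/5.
E[N | machine 2] = (2+4+5+6)/4 = 17/4.
E[N | machine 3] = (2+10+12)/3 = 8.
By the law of total expectation,
E[N] = (1/3)·(22/5) + (1/3)·(17/4) + (1/3)·(8) = 111/20.

111/20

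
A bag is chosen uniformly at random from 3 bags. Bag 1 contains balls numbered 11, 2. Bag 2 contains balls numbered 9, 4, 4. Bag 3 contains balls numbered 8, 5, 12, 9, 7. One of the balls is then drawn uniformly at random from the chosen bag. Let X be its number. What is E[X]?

E[X | bag 1] = (11+2)/2 = 13/2.
E[X | bag 2] = (9+4+4)/3 = 17/3.
E[X | bag 3] = (8+5+12+9+7)/5 = 41/5.
E[X] = (1/3)·(13/2) + (1/3)·(17/3) + (1/3)·(41/5) = 611/90.

611/90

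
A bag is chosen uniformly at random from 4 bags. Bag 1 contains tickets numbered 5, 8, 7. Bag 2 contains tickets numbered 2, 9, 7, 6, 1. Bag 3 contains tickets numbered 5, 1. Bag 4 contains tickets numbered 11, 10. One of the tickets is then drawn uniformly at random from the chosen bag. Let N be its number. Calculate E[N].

E[N | bag 1] = (5+8+7)/3 = 20/3.
E[N | bag 2] = (2+9+7+6+1)/5 = 5.
E[N | bag 3] = (5+1)/2 = 3.
E[N | bag 4] = (11+10)/2 = 21/2.
E[N] = (1/4)·(20/3) + (1/4)·(5) + (1/4)·(3) + (1/4)·(21/2) = 151/24.

151/24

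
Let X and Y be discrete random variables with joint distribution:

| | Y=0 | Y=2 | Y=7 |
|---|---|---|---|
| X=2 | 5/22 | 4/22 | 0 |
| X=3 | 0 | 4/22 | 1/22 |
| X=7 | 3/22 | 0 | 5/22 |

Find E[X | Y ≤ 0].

31/8

P(Y ≤ 0) = 4/11.
Σ X·P over the event = 2·(5/22) + 7·(3/22) = 31/22.
E[X | Y ≤ 0] = (31/22) / (4/11) = 31/8.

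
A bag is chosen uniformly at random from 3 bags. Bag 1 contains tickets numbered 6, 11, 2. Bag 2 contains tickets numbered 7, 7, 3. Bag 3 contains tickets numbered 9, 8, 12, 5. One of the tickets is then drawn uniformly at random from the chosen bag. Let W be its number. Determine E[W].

41/6

E[W | bag 1] = (6+11+2)/3 = 19/3.
E[W | bag 2] = (7+7+3)/3 = 17/3.
E[W | bag 3] = (9+8+12+5)/4 = 17/2.
By the law of total expectation,
E[W] = (1/3)·(19/3) + (1/3)·(17/3) + (1/3)·(17/2) = 41/6.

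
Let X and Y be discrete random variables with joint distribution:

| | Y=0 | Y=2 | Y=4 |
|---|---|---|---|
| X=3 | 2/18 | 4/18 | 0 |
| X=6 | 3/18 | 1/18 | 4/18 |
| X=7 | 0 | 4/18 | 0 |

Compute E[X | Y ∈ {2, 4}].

70/13

P(Y ∈ {2, 4}) = 13/18.
Summing X·P(X=x,Y=y) over the conditioning event gives 35/9.
E[X | Y ∈ {2, 4}] = (35/9) / (13/18) = 70/13.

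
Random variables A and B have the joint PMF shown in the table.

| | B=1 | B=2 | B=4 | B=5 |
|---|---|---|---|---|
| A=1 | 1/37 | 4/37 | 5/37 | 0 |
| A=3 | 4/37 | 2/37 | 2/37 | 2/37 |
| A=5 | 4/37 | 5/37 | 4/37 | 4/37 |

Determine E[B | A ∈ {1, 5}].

79/27

P(A ∈ {1, 5}) = 27/37.
Σ B·P over the event = 1·(1/37) + 2·(4/37) + 4·(5/37) + 1·(4/37) + 2·(5/37) + 4·(4/37) + 5·(4/37) = 79/37.
E[B | A ∈ {1, 5}] = (79/37) / (27/37) = 79/27.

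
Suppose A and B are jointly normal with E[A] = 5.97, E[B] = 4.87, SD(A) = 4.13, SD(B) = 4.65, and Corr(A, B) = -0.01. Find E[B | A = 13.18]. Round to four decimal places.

4.7888

E[B | A=x] = μ_B + ρ(σ_B/σ_A)(x − μ_A) for jointly normal variables.
E[B | A=13.18] = 4.87 + (-0.01)·(4.65/4.13)·(13.18 − (5.97)) = 4.87 + (-0.011259)·(7.21) = 4.7888.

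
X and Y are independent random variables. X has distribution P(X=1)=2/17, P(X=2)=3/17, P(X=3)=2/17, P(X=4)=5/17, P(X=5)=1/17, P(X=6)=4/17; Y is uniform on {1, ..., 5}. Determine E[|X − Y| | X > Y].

109/46

P(X > Y) = 46/85.
Summing |X−Y|·P(x,y) over outcomes with X > Y gives 109/85.
E[|X − Y| | X > Y] = (109/85) / (46/85) = 109/46.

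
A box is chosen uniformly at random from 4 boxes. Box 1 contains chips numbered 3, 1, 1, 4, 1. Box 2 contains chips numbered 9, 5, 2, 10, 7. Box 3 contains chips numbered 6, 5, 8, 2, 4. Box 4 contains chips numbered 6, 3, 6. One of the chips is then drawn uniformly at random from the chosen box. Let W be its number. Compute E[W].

E[W | box 1] = (3+1+1+4+1)/5 = 2.
E[W | box 2] = (9+5+2+10+7)/5 = 33/5.
E[W | box 3] = (6+5+8+2+4)/5 = 5.
E[W | box 4] = (6+3+6)/3 = 5.
E[W] = (1/4)·(2) + (1/4)·(33/5) + (1/4)·(5) + (1/4)·(5) = 93/20.

93/20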